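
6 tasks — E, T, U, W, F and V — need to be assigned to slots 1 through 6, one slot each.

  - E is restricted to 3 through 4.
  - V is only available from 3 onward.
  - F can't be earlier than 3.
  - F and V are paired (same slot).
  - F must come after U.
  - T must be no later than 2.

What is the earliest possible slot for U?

Downstream work caps U at 5.
U at 1 is achievable: F -> 3; V -> 3; E -> 3; U -> 1; T -> 1; W -> 1.

1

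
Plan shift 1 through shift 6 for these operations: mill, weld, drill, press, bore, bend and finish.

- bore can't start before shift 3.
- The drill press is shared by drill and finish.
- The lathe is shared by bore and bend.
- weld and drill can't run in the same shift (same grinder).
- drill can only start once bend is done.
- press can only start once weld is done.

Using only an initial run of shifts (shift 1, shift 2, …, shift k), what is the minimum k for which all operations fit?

The precedence chain requires at least 2 distinct shifts.
bore can't be placed before shift 3, so the schedule must run through at least shift 3.
3 works (last occupied shift: shift 3): for example finish=shift 1; bend=shift 1; press=shift 2; weld=shift 1; mill=shift 1; drill=shift 2; bore=shift 3.

3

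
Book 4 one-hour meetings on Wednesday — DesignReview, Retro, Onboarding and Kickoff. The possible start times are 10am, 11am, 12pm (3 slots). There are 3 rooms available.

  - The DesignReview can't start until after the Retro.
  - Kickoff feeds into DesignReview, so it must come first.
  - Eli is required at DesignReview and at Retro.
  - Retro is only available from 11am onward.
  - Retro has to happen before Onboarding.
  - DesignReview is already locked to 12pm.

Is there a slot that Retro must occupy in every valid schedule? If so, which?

Retro's window is 11am–12pm.
DesignReview is fixed at 12pm, and Retro can't share a slot with DesignReview.
So Retro must be 11am.

11am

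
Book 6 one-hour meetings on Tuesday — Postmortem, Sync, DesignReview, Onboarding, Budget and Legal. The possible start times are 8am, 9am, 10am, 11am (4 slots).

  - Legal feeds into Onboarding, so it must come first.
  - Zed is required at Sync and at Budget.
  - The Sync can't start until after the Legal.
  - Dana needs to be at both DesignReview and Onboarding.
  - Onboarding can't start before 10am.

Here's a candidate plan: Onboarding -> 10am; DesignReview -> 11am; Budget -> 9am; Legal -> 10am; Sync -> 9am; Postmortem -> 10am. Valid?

The Sync can't start until after the Legal — violated.
Dana needs to be at both DesignReview and Onboarding — holds.
Zed is required at Sync and at Budget — violated.
Onboarding can't start before 10am — holds.
Legal feeds into Onboarding, so it must come first — violated.

No — it violates: The Sync can't start until after the Legal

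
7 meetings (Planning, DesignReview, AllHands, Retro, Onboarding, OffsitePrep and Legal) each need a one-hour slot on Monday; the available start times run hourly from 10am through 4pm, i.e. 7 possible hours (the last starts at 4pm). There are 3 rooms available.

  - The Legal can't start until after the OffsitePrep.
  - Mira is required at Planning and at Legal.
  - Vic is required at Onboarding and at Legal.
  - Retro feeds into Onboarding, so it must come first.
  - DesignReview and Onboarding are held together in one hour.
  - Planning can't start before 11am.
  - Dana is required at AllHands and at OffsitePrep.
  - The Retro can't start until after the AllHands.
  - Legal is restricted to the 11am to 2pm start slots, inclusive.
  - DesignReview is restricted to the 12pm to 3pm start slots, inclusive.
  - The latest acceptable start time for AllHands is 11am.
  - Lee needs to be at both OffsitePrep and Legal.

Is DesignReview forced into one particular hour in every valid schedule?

No

DesignReview can be 12pm (e.g. DesignReview -> 12pm, Retro -> 11am, Onboarding -> 12pm, Legal -> 1pm, OffsitePrep -> 11am, AllHands -> 10am, Planning -> 11am) or 1pm (e.g. AllHands in 10am; Legal in 12pm; Planning in 11am; DesignReview in 1pm; Retro in 11am; OffsitePrep in 11am; Onboarding in 1pm).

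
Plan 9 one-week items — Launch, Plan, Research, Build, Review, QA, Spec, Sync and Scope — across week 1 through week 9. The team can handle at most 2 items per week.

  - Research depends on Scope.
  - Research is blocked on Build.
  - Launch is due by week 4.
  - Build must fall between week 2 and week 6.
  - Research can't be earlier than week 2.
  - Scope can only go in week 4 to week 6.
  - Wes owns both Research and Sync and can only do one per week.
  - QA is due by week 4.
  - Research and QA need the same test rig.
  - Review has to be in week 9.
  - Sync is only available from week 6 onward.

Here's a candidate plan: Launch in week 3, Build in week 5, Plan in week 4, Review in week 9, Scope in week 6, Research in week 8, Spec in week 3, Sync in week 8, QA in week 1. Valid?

Scope can only go in week 4 to week 6 — holds.
Research is blocked on Build — holds.
Launch is due by week 4 — holds.
Research and QA need the same test rig — holds.
Research depends on Scope — holds.
Sync is only available from week 6 onward — holds.
The team can handle at most 2 items per week — holds.
QA is due by week 4 — holds.
Build must fall between week 2 and week 6 — holds.
Wes owns both Research and Sync and can only do one per week — violated.
Review has to be in week 9 — holds.
Research can't be earlier than week 2 — holds.

No. Wes owns both Research and Sync and can only do one per week is not satisfied.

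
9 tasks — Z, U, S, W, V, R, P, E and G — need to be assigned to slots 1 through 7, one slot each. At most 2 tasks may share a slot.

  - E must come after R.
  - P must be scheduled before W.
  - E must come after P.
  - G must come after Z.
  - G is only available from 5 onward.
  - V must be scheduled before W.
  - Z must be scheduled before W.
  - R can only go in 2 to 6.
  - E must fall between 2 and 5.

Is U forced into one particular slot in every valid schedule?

No

U can be 1 (e.g. U -> 1, R -> 2, W -> 4, G -> 5, S -> 4, E -> 3, Z -> 1, V -> 3, P -> 2) or 2 (e.g. G=5; E=3; W=4; R=2; Z=1; P=1; S=4; U=2; V=3).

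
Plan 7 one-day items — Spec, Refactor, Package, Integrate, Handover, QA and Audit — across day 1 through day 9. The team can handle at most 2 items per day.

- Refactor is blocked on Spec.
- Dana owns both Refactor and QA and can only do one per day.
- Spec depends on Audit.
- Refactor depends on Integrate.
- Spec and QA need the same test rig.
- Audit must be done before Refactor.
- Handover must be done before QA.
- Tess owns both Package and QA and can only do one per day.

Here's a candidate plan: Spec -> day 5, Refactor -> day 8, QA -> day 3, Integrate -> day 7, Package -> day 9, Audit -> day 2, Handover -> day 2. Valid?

Tess owns both Package and QA and can only do one per day — holds.
Handover must be done before QA — holds.
Audit must be done before Refactor — holds.
Spec and QA need the same test rig — holds.
Spec depends on Audit — holds.
Refactor is blocked on Spec — holds.
The team can handle at most 2 items per day — holds.
Dana owns both Refactor and QA and can only do one per day — holds.
Refactor depends on Integrate — holds.

Valid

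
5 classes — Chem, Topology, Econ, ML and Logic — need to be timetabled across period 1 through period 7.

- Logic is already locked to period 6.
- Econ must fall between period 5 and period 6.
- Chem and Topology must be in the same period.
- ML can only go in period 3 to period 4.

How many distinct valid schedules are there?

Splitting on Econ: it can be period 5 (14), period 6 (14). Listing each branch's schedules as (Chem, Topology, ML, Logic) by period number:
Econ=period 5: (1,1,3,6) (1,1,4,6) (2,2,3,6) (2,2,4,6) (3,3,3,6) (3,3,4,6) (4,4,3,6) (4,4,4,6) (5,5,3,6) (5,5,4,6) (6,6,3,6) (6,6,4,6) (7,7,3,6) (7,7,4,6) — 14.
Econ=period 6: (1,1,3,6) (1,1,4,6) (2,2,3,6) (2,2,4,6) (3,3,3,6) (3,3,4,6) (4,4,3,6) (4,4,4,6) (5,5,3,6) (5,5,4,6) (6,6,3,6) (6,6,4,6) (7,7,3,6) (7,7,4,6) — 14.
Summing: 14 + 14 = 28.

28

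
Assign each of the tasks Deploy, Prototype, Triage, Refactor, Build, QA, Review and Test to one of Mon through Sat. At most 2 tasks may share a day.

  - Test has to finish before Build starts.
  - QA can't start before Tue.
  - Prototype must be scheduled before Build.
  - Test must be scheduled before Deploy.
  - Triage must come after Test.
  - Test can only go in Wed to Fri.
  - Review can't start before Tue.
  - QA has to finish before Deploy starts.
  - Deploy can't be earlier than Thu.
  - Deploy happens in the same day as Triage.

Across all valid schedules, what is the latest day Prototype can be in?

Downstream work caps Prototype at Fri.
Prototype at Fri is achievable: Build=Sat, Review=Tue, Test=Wed, Deploy=Thu, Triage=Thu, Prototype=Fri, QA=Tue, Refactor=Mon.

Fri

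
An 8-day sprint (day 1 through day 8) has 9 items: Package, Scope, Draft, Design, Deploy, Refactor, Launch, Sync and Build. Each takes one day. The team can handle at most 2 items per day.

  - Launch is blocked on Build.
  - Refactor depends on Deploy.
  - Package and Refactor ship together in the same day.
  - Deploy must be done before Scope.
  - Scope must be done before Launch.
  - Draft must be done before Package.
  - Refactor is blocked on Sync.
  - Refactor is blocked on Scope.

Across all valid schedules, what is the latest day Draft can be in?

day 7

Downstream work caps Draft at day 7.
Draft at day 7 is achievable: Build in day 2; Deploy in day 1; Scope in day 2; Design in day 3; Package in day 8; Refactor in day 8; Sync in day 1; Draft in day 7; Launch in day 3.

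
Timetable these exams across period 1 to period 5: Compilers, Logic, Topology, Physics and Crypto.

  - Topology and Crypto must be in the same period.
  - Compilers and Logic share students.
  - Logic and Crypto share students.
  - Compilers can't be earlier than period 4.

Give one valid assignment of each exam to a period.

Crypto=period 2, Logic=period 1, Topology=period 2, Compilers=period 4, Physics=period 1

Checking: Compilers(period 4) != Logic(period 1); Logic(period 1) != Crypto(period 2); Topology = Crypto = period 2; Compilers=period 4 in [period 4,period 5].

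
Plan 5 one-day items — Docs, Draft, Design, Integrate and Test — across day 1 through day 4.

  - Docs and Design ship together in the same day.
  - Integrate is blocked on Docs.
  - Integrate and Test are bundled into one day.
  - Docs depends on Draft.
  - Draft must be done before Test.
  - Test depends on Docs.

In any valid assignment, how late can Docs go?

Precedence pushes Docs to at least day 2; downstream work caps Docs at day 3.
Docs at day 3 is achievable: Docs in day 3; Test in day 4; Design in day 3; Integrate in day 4; Draft in day 1.

day 3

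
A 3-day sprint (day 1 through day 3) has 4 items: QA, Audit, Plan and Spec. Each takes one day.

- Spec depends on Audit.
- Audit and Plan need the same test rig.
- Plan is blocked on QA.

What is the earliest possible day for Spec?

Precedence pushes Spec to at least day 2.
Spec at day 2 is achievable: Audit=day 1; Spec=day 2; QA=day 1; Plan=day 2.

day 2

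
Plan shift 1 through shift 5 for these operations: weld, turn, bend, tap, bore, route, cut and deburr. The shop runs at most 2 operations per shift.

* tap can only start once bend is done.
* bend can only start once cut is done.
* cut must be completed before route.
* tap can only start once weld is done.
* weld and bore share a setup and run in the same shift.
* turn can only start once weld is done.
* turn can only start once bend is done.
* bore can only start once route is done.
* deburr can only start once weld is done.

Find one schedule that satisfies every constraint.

bend=shift 2; weld=shift 3; deburr=shift 5; tap=shift 4; cut=shift 1; bore=shift 3; route=shift 2; turn=shift 4

Checking: weld(shift 3) before tap(shift 4); cut(shift 1) before bend(shift 2); bend(shift 2) before tap(shift 4); weld(shift 3) before turn(shift 4); route(shift 2) before bore(shift 3); bend(shift 2) before turn(shift 4); cut(shift 1) before route(shift 2); weld(shift 3) before deburr(shift 5); weld = bore = shift 3; max 2 per shift (cap 2).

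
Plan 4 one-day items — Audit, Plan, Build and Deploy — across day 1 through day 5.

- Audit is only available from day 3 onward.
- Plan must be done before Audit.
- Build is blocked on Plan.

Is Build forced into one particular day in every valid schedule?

No

Build can be day 2 (e.g. Build in day 2; Audit in day 3; Plan in day 1; Deploy in day 1) or day 3 (e.g. Audit -> day 3, Plan -> day 1, Deploy -> day 1, Build -> day 3).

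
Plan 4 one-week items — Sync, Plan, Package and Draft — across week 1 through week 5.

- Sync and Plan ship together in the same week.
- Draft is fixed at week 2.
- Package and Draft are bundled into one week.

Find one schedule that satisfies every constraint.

Package in week 2, Sync in week 1, Draft in week 2, Plan in week 1

Checking: Sync = Plan = week 1; Package = Draft = week 2; Draft=week 2 in [week 2,week 2].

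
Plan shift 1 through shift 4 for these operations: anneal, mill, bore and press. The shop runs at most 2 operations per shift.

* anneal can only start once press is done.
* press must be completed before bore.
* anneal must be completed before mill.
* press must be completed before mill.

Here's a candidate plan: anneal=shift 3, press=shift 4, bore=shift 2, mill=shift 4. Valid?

press must be completed before mill — violated.
The shop runs at most 2 operations per shift — holds.
anneal can only start once press is done — violated.
anneal must be completed before mill — holds.
press must be completed before bore — violated.

No. press must be completed before bore is not satisfied.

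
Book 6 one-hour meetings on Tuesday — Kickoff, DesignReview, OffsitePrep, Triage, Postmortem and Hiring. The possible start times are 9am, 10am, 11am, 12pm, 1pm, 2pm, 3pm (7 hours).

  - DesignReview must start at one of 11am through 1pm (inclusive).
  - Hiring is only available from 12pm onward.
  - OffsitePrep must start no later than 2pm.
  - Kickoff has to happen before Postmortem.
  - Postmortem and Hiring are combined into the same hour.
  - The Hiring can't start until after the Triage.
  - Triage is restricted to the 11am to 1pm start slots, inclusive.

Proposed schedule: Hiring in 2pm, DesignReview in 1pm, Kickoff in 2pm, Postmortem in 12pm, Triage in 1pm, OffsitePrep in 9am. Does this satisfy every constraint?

No — it violates: Kickoff has to happen before Postmortem

OffsitePrep must start no later than 2pm — holds.
Hiring is only available from 12pm onward — holds.
Triage is restricted to the 11am to 1pm start slots, inclusive — holds.
Postmortem and Hiring are combined into the same hour — violated.
The Hiring can't start until after the Triage — holds.
Kickoff has to happen before Postmortem — violated.
DesignReview must start at one of 11am through 1pm (inclusive) — holds.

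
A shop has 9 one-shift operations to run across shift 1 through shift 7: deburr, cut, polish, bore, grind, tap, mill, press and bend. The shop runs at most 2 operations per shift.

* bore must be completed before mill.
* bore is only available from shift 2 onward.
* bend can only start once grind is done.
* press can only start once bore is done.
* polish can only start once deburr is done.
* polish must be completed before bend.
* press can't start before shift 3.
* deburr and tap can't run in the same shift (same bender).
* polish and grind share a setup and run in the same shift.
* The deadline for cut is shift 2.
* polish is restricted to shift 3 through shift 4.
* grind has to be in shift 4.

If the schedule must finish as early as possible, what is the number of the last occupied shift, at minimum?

The precedence chain requires at least 3 distinct shifts.
With at most 2 per shift and 9 operations, at least 5 shifts are needed.
Propagating the time windows through the other constraints, bend can't land before shift 5, so the schedule must run through at least shift 5.
5 works (last occupied shift: shift 5): for example mill=shift 3, cut=shift 1, grind=shift 4, bore=shift 2, press=shift 3, deburr=shift 1, bend=shift 5, polish=shift 4, tap=shift 2.

shift 5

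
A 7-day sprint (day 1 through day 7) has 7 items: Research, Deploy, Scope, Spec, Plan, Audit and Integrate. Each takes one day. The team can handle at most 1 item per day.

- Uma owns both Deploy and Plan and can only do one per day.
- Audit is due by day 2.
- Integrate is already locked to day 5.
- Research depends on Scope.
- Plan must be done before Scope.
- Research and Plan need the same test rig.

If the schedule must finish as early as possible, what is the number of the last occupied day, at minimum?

7

The precedence chain requires at least 3 distinct days.
With at most 1 per day and 7 tasks, at least 7 days are needed.
Integrate can't be placed before day 5, so the schedule must run through at least day 5.
7 works (last occupied day: day 7): for example Research in day 4; Spec in day 7; Deploy in day 6; Scope in day 3; Integrate in day 5; Audit in day 1; Plan in day 2.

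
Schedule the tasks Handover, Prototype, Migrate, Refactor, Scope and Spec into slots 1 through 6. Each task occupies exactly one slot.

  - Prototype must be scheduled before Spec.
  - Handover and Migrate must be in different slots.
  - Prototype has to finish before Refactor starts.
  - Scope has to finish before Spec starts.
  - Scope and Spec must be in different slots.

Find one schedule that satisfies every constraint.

Handover -> 1; Refactor -> 2; Spec -> 2; Migrate -> 2; Prototype -> 1; Scope -> 1

Checking: Prototype(1) before Refactor(2); Prototype(1) before Spec(2); Scope(1) before Spec(2); Scope(1) != Spec(2); Handover(1) != Migrate(2).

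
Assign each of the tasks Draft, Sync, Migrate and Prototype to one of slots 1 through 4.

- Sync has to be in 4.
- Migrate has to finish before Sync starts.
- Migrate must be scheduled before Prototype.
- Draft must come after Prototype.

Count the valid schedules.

4

Enumerating: Sync in 4; Prototype in 2; Draft in 3; Migrate in 1 | Draft -> 4; Sync -> 4; Migrate -> 1; Prototype -> 2 | Draft -> 4, Sync -> 4, Migrate -> 1, Prototype -> 3 | Migrate -> 2, Sync -> 4, Draft -> 4, Prototype -> 3.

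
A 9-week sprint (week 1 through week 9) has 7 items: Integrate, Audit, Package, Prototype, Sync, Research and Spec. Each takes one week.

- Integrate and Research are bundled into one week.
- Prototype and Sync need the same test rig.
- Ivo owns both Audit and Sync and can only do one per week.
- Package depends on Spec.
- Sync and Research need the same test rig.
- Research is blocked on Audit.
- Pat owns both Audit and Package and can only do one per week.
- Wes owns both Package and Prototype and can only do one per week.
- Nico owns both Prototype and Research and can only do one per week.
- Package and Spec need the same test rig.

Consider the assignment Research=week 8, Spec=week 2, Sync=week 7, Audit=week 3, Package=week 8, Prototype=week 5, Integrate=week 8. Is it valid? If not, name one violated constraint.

Yes

Nico owns both Prototype and Research and can only do one per week — holds.
Wes owns both Package and Prototype and can only do one per week — holds.
Package and Spec need the same test rig — holds.
Integrate and Research are bundled into one week — holds.
Research is blocked on Audit — holds.
Package depends on Spec — holds.
Sync and Research need the same test rig — holds.
Ivo owns both Audit and Sync and can only do one per week — holds.
Pat owns both Audit and Package and can only do one per week — holds.
Prototype and Sync need the same test rig — holds.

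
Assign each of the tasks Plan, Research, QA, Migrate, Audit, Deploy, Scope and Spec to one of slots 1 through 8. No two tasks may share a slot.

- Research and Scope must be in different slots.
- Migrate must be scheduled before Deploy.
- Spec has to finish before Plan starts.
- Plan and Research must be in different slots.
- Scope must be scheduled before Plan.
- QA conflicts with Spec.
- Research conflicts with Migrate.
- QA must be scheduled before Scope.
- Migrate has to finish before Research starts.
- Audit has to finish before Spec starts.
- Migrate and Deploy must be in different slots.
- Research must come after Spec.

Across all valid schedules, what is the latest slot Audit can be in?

Downstream work caps Audit at 6.
Audit at 5 is achievable: Research -> 8, QA -> 2, Plan -> 7, Spec -> 6, Migrate -> 1, Audit -> 5, Scope -> 3, Deploy -> 4.
Nothing later works — the conflict and capacity constraints rule out every slot after 5.

5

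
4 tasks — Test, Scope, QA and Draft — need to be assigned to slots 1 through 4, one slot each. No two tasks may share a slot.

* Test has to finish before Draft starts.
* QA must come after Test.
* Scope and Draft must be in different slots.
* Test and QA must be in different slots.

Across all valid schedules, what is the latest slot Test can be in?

2

Downstream work caps Test at 3.
Test at 2 is achievable: Scope in 1; Test in 2; QA in 3; Draft in 4.
Nothing later works — the conflict and capacity constraints rule out every slot after 2.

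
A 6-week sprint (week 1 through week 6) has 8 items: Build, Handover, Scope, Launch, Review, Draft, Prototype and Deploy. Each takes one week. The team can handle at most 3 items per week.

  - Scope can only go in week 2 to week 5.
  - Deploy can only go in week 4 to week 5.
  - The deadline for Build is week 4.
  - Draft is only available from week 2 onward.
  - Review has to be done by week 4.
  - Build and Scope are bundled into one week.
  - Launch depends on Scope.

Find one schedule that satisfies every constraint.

Draft=week 2, Scope=week 2, Handover=week 1, Review=week 1, Prototype=week 1, Deploy=week 4, Build=week 2, Launch=week 3

Checking: Scope(week 2) before Launch(week 3); Build = Scope = week 2; Scope=week 2 in [week 2,week 5]; Build=week 2 in [week 1,week 4]; Review=week 1 in [week 1,week 4]; Deploy=week 4 in [week 4,week 5]; Draft=week 2 in [week 2,week 6]; max 3 per week (cap 3).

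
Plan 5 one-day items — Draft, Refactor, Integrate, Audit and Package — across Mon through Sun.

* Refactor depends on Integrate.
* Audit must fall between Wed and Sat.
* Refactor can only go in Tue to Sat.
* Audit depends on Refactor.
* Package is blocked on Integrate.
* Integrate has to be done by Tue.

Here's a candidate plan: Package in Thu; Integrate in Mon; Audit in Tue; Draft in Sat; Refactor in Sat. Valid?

Invalid. Audit depends on Refactor.

Refactor depends on Integrate — holds.
Package is blocked on Integrate — holds.
Refactor can only go in Tue to Sat — holds.
Audit depends on Refactor — violated.
Integrate has to be done by Tue — holds.
Audit must fall between Wed and Sat — violated.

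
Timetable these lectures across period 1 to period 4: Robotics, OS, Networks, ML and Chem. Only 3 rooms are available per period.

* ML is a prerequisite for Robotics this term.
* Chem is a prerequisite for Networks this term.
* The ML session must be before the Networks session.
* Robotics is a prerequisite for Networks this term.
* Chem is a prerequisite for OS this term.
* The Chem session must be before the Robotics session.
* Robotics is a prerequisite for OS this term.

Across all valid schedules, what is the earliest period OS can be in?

Precedence pushes OS to at least period 3.
OS at period 3 is achievable: ML=period 1, OS=period 3, Networks=period 3, Robotics=period 2, Chem=period 1.

period 3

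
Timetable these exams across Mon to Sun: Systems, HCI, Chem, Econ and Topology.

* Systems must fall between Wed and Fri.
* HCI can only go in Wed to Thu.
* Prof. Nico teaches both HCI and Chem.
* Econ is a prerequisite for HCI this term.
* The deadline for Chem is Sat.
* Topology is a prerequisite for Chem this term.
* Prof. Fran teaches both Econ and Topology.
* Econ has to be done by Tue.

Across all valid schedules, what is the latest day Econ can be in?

Tue

Econ's own window allows nothing later than Tue.
Econ at Tue is achievable: Econ in Tue; Topology in Mon; Chem in Tue; HCI in Wed; Systems in Wed.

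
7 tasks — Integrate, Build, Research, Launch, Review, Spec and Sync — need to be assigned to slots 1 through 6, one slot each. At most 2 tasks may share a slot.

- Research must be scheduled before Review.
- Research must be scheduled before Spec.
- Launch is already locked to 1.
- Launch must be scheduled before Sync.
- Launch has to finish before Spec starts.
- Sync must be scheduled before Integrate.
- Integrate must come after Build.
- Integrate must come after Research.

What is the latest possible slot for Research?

4

Downstream work caps Research at 5.
Research at 4 is achievable: Launch=1, Research=4, Sync=2, Integrate=5, Spec=5, Build=1, Review=6.
Nothing later works — the capacity limit rule out every slot after 4.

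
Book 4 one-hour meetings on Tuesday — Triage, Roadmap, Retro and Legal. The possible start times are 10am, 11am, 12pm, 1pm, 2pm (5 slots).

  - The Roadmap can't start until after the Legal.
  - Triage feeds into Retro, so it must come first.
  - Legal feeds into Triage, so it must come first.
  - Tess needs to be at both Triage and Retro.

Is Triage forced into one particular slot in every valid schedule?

Triage can be 11am (e.g. Roadmap in 11am, Triage in 11am, Retro in 12pm, Legal in 10am) or 12pm (e.g. Retro=1pm; Legal=10am; Triage=12pm; Roadmap=11am).

No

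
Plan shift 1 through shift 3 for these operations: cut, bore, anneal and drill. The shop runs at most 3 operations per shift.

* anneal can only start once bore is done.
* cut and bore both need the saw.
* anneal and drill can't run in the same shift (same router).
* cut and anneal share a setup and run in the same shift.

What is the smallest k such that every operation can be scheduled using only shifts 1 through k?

The precedence chain requires at least 2 distinct shifts.
With at most 3 per shift and 4 operations, at least 2 shifts are needed.
2 works (last occupied shift: shift 2): for example anneal -> shift 2; cut -> shift 2; bore -> shift 1; drill -> shift 1.

2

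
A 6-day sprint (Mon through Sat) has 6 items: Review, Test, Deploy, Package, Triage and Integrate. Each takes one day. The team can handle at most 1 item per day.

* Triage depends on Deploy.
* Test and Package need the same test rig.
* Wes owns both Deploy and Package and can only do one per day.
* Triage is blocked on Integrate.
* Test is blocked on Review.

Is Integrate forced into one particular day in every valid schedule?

Integrate can be Mon (e.g. Review in Thu, Test in Fri, Package in Sat, Deploy in Tue, Integrate in Mon, Triage in Wed) or Tue (e.g. Test -> Fri, Package -> Sat, Review -> Thu, Deploy -> Mon, Integrate -> Tue, Triage -> Wed).

No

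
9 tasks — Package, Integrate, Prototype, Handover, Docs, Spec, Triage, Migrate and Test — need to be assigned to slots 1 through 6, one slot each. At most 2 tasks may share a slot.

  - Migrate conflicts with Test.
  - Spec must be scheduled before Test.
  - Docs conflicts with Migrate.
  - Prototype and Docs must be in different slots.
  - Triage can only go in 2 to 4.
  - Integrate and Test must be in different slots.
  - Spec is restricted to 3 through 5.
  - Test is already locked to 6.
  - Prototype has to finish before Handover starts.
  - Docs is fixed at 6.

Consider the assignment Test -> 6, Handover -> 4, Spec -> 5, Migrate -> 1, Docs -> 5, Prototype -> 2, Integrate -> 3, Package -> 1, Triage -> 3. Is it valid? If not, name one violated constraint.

No — it violates: Docs is fixed at 6

Migrate conflicts with Test — holds.
Spec must be scheduled before Test — holds.
At most 2 tasks may share a slot — holds.
Integrate and Test must be in different slots — holds.
Docs conflicts with Migrate — holds.
Docs is fixed at 6 — violated.
Spec is restricted to 3 through 5 — holds.
Prototype and Docs must be in different slots — holds.
Test is already locked to 6 — holds.
Triage can only go in 2 to 4 — holds.
Prototype has to finish before Handover starts — holds.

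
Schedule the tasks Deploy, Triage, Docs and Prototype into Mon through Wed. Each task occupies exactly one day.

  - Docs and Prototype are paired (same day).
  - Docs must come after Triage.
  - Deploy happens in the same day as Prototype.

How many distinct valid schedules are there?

3

Enumerating: Deploy -> Tue, Docs -> Tue, Prototype -> Tue, Triage -> Mon | Prototype=Wed; Deploy=Wed; Docs=Wed; Triage=Mon | Prototype -> Wed; Triage -> Tue; Docs -> Wed; Deploy -> Wed.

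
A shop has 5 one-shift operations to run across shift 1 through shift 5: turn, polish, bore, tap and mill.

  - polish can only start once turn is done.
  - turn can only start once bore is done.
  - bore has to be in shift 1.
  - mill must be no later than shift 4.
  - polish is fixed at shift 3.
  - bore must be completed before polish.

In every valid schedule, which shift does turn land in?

bore is fixed at shift 1 and must come before turn, so turn is at least shift 2.
polish is fixed at shift 3 and must come after turn, so turn is at most shift 2.
So turn must be shift 2.

shift 2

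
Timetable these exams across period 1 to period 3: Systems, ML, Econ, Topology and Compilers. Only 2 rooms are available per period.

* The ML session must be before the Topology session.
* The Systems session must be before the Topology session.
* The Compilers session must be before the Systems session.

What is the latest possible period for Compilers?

period 1

Downstream work caps Compilers at period 1.
Compilers at period 1 is achievable: Econ in period 2; ML in period 1; Compilers in period 1; Systems in period 2; Topology in period 3.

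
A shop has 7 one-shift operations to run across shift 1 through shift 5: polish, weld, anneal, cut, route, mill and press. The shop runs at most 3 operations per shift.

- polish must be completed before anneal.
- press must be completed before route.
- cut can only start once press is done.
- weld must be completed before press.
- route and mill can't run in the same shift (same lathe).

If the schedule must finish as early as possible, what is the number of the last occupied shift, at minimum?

The precedence chain requires at least 3 distinct shifts.
With at most 3 per shift and 7 operations, at least 3 shifts are needed.
3 works (last occupied shift: shift 3): for example weld=shift 1, press=shift 2, anneal=shift 2, polish=shift 1, route=shift 3, mill=shift 1, cut=shift 3.

3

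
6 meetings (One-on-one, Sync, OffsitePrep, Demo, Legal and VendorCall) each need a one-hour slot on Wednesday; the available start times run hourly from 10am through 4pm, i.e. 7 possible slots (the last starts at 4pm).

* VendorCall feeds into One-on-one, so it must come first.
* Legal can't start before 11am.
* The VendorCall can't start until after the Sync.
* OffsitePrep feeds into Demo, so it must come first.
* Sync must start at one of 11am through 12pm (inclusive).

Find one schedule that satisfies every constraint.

VendorCall=12pm; Legal=11am; OffsitePrep=10am; One-on-one=1pm; Demo=11am; Sync=11am

Checking: VendorCall(12pm) before One-on-one(1pm); Sync(11am) before VendorCall(12pm); OffsitePrep(10am) before Demo(11am); Legal=11am in [11am,4pm]; Sync=11am in [11am,12pm].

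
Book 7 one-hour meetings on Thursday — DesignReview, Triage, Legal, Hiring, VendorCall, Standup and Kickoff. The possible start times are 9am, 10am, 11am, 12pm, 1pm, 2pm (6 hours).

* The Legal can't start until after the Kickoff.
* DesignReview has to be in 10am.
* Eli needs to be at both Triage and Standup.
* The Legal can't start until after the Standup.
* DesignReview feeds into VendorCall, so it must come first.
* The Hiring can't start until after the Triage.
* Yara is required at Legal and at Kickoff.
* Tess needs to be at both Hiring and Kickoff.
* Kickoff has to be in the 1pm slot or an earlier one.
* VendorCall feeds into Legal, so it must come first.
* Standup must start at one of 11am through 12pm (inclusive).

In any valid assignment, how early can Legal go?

12pm

Precedence pushes Legal to at least 12pm.
Legal at 12pm is achievable: Hiring -> 10am, Triage -> 9am, DesignReview -> 10am, VendorCall -> 11am, Standup -> 11am, Kickoff -> 9am, Legal -> 12pm.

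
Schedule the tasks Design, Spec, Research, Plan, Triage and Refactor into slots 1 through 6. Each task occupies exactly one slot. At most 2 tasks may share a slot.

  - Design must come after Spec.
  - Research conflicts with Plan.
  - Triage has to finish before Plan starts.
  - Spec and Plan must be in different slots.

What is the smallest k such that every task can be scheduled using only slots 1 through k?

The precedence chain requires at least 2 distinct slots.
With at most 2 per slot and 6 tasks, at least 3 slots are needed.
3 works (last occupied slot: 3): for example Research -> 3, Design -> 2, Spec -> 1, Plan -> 2, Refactor -> 3, Triage -> 1.

3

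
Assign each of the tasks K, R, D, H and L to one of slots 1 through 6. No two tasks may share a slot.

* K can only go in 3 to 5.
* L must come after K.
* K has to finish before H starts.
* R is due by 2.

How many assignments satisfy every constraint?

Splitting on K: it can be 3 (24), 4 (8). Listing each branch's schedules as (R, D, H, L):
K=3: (1,2,4,5) (1,2,4,6) (1,2,5,4) (1,2,5,6) (1,2,6,4) (1,2,6,5) (1,4,5,6) (1,4,6,5) (1,5,4,6) (1,5,6,4) (1,6,4,5) (1,6,5,4) (2,1,4,5) (2,1,4,6) (2,1,5,4) (2,1,5,6) (2,1,6,4) (2,1,6,5) (2,4,5,6) (2,4,6,5) (2,5,4,6) (2,5,6,4) (2,6,4,5) (2,6,5,4) — 24.
K=4: (1,2,5,6) (1,2,6,5) (1,3,5,6) (1,3,6,5) (2,1,5,6) (2,1,6,5) (2,3,5,6) (2,3,6,5) — 8.
Summing: 24 + 8 = 32.

32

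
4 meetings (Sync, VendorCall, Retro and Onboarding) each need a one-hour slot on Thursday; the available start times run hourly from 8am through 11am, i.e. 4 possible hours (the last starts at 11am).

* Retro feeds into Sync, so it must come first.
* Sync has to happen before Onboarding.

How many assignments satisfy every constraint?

Splitting on Sync: it can be 9am (8), 10am (8). Listing each branch's schedules as (VendorCall, Retro, Onboarding):
Sync=9am: (8am,8am,10am) (8am,8am,11am) (9am,8am,10am) (9am,8am,11am) (10am,8am,10am) (10am,8am,11am) (11am,8am,10am) (11am,8am,11am) — 8.
Sync=10am: (8am,8am,11am) (8am,9am,11am) (9am,8am,11am) (9am,9am,11am) (10am,8am,11am) (10am,9am,11am) (11am,8am,11am) (11am,9am,11am) — 8.
Summing: 8 + 8 = 16.

16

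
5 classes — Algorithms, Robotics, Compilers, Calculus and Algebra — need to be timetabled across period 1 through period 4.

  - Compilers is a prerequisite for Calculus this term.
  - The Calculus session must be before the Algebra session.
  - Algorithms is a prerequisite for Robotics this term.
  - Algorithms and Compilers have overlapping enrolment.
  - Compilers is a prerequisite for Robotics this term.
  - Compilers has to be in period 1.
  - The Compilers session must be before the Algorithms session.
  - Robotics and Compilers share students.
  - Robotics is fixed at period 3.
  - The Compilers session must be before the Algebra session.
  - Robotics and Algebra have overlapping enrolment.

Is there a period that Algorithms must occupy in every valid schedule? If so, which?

Compilers is fixed at period 1 and must come before Algorithms, so Algorithms is at least period 2.
Robotics is fixed at period 3 and must come after Algorithms, so Algorithms is at most period 2.
So Algorithms must be period 2.

period 2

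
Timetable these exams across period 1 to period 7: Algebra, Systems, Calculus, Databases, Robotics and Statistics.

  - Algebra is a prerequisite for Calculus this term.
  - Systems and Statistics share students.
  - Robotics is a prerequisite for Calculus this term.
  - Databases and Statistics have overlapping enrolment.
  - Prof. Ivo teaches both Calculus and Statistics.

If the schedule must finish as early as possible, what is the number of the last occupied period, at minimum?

period 2

The precedence chain requires at least 2 distinct periods.
2 works (last occupied period: period 2): for example Calculus in period 2, Statistics in period 1, Databases in period 2, Robotics in period 1, Algebra in period 1, Systems in period 2.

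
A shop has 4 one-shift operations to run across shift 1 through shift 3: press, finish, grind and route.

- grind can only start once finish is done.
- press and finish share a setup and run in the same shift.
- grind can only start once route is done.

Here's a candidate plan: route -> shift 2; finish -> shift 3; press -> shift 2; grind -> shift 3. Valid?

grind can only start once finish is done — violated.
press and finish share a setup and run in the same shift — violated.
grind can only start once route is done — holds.

Invalid. press and finish share a setup and run in the same shift.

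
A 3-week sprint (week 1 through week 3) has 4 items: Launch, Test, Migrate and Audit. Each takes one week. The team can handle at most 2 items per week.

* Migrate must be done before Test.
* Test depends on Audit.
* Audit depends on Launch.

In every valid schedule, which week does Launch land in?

Downstream work caps Launch at week 1.
So Launch is pinned to week 1.

week 1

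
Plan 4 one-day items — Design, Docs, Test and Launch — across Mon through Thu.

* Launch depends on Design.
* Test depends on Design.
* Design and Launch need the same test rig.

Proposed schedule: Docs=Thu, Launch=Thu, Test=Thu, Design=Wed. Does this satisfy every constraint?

Valid

Launch depends on Design — holds.
Test depends on Design — holds.
Design and Launch need the same test rig — holds.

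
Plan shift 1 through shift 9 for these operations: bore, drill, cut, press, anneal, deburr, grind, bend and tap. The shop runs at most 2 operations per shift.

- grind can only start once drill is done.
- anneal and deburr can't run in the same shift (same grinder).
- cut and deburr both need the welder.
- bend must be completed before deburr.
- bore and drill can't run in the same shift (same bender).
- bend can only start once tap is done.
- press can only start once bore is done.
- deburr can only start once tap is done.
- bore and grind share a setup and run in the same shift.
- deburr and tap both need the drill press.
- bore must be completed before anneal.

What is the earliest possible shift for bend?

Precedence pushes bend to at least shift 2; downstream work caps bend at shift 8.
bend at shift 2 is achievable: anneal=shift 5, deburr=shift 4, grind=shift 3, cut=shift 2, tap=shift 1, bore=shift 3, bend=shift 2, press=shift 4, drill=shift 1.

shift 2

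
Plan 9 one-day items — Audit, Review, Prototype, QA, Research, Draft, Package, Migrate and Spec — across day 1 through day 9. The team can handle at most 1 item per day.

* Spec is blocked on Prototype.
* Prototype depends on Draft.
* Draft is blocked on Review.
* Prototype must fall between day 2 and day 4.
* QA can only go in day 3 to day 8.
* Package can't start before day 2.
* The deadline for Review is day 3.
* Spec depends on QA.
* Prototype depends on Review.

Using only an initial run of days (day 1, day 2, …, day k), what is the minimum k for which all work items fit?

9 days

The precedence chain requires at least 4 distinct days.
With at most 1 per day and 9 work items, at least 9 days are needed.
9 works (last occupied day: day 9): for example Audit=day 7, Draft=day 2, Review=day 1, Spec=day 6, Package=day 5, Research=day 8, Prototype=day 3, QA=day 4, Migrate=day 9.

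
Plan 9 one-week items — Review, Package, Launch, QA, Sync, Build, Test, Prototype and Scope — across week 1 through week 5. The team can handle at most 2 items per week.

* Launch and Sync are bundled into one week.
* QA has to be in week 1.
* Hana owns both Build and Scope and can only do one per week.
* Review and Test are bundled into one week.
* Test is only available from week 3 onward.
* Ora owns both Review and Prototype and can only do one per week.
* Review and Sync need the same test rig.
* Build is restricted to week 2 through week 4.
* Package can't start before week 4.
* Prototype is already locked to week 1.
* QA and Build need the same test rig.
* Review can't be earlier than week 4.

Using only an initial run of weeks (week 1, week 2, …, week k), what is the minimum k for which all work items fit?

5

With at most 2 per week and 9 work items, at least 5 weeks are needed.
Review can't be placed before week 4, so the schedule must run through at least week 4.
5 works (last occupied week: week 5): for example Sync in week 3; Build in week 2; Launch in week 3; QA in week 1; Package in week 5; Review in week 4; Prototype in week 1; Scope in week 5; Test in week 4.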